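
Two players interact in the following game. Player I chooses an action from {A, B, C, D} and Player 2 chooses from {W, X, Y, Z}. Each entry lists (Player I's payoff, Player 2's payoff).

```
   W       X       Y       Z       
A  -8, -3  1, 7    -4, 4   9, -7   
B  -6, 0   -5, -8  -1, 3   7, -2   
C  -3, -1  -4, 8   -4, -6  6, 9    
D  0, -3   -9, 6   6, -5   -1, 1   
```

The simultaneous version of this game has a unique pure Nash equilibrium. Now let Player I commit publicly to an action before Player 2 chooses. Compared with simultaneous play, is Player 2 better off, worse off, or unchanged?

better off

Backward induction with Player I moving first.
- A: BR = X, leader payoff 1.
- B: BR = Y, leader payoff -1.
- C: BR = Z, leader payoff 6.
- D: BR = X, leader payoff -9.
Among 1, -1, 6, -9, the best is 6 at C. Subgame-perfect outcome: (C, Z) with payoffs (6, 9).
Now find the simultaneous Nash equilibrium.
Player I's best replies: W→D; X→A; Y→D; Z→A.
Player 2's best replies: A→X; B→Y; C→Z; D→X.
The unique mutual best reply is (A, X), giving (1, 7).
Player 2 earns 9 sequentially versus 7 at the Nash outcome: better off.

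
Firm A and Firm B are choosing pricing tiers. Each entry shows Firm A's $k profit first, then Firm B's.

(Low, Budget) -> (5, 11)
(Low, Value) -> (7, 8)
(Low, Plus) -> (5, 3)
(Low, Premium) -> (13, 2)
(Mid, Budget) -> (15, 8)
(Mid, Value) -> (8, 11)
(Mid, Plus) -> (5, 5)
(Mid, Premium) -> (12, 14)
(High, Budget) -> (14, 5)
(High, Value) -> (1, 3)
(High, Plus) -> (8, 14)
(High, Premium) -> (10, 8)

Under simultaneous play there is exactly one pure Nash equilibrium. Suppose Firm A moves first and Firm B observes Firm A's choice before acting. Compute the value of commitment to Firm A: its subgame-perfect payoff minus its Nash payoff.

4

Firm B best-responds to each possible Firm A move:
- Low: Firm B compares 11, 8, 3, 2 and picks Budget; Firm A would get 5.
- Mid: Firm B compares 8, 11, 5, 14 and picks Premium; Firm A would get 12.
- High: Firm B compares 5, 3, 14, 8 and picks Plus; Firm A would get 8.
Maximizing over 5, 12, 8, Firm A chooses Mid. Subgame-perfect outcome: (Mid, Premium) with payoffs (12, 14).
Under simultaneous play:
Firm A's best replies: Budget→Mid; Value→Mid; Plus→High; Premium→Low.
Firm B's best replies: Low→Budget; Mid→Premium; High→Plus.
The unique mutual best reply is (High, Plus), giving (8, 14).
Firm A's commitment gain: 12 − 8 = 4.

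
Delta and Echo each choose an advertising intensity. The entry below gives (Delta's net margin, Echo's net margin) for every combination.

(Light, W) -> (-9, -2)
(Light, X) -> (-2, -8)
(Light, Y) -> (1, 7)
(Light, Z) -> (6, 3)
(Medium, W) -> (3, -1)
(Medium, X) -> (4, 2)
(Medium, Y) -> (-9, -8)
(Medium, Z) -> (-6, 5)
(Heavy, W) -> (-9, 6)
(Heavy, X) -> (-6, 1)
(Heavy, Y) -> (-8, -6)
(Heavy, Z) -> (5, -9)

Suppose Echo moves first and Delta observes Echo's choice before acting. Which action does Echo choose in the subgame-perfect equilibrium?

Backward induction with Echo moving first.
- W: Delta compares -9, 3, -9 and picks Medium; Echo would get -1.
- X: Delta compares -2, 4, -6 and picks Medium; Echo would get 2.
- Y: Delta compares 1, -9, -8 and picks Light; Echo would get 7.
- Z: Delta compares 6, -6, 5 and picks Light; Echo would get 3.
Echo's induced payoffs are -1, 2, 7, 3, so Echo commits to Y. Subgame-perfect outcome: (Light, Y) with payoffs (1, 7).

Y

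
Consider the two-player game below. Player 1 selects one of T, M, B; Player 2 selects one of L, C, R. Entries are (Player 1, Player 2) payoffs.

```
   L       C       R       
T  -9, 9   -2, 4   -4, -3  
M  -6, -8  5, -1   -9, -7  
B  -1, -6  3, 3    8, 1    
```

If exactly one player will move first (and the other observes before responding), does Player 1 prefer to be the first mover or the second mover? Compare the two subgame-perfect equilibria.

second

If Player 1 leads: Player 2's best replies are T→L, M→C, B→C; Player 1's induced payoffs -9, 5, 3; outcome (M, C), payoffs (5, -1).
If Player 2 leads: Player 1's best replies are L→B, C→M, R→B; Player 2's induced payoffs -6, -1, 1; outcome (B, R), payoffs (8, 1).
Player 1 gets 5 moving first and 8 moving second, so Player 1 prefers to move second.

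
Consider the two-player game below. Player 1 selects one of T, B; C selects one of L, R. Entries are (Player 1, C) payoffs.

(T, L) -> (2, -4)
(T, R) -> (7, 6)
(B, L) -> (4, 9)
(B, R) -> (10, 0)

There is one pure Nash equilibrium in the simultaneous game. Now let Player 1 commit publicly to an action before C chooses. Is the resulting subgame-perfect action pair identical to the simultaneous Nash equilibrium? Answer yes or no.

Backward induction with Player 1 moving first.
- T: C compares -4, 6 and picks R; Player 1 would get 7.
- B: C compares 9, 0 and picks L; Player 1 would get 4.
Player 1's induced payoffs are 7, 4, so Player 1 commits to T. Subgame-perfect outcome: (T, R) with payoffs (7, 6).
Now find the simultaneous Nash equilibrium.
Player 1's best replies: L→B; R→B.
C's best replies: T→R; B→L.
Only (B, L) has each player best-responding; Nash payoffs (4, 9).
Sequential outcome (T, R) differs from the Nash profile (B, L).

no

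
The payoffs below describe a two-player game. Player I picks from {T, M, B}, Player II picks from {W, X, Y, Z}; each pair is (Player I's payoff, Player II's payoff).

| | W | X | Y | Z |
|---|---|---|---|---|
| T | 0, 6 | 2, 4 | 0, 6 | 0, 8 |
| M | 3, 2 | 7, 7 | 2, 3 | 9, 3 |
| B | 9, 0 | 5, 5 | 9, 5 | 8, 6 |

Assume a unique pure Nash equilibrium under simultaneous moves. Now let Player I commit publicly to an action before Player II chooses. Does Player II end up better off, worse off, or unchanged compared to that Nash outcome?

Work backward from Player II's decision.
- T: BR = Z, leader payoff 0.
- M: BR = X, leader payoff 7.
- B: BR = Z, leader payoff 8.
Maximizing over 0, 7, 8, Player I chooses B. Subgame-perfect outcome: (B, Z) with payoffs (8, 6).
Under simultaneous play:
Player I's best replies: W→B; X→M; Y→B; Z→M.
Player II's best replies: T→Z; M→X; B→Z.
The unique mutual best reply is (M, X), giving (7, 7).
Player II earns 6 sequentially versus 7 at the Nash outcome: worse off.

worse off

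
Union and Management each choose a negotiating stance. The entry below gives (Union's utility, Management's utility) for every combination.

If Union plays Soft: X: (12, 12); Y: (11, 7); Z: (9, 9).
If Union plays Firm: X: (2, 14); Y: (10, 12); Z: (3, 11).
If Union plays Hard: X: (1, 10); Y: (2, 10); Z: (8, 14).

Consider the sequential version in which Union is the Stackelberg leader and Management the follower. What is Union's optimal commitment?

Soft

Solve by backward induction (Union leads).
- Soft: BR = X, leader payoff 12.
- Firm: BR = X, leader payoff 2.
- Hard: BR = Z, leader payoff 8.
Maximizing over 12, 2, 8, Union chooses Soft. Subgame-perfect outcome: (Soft, X) with payoffs (12, 12).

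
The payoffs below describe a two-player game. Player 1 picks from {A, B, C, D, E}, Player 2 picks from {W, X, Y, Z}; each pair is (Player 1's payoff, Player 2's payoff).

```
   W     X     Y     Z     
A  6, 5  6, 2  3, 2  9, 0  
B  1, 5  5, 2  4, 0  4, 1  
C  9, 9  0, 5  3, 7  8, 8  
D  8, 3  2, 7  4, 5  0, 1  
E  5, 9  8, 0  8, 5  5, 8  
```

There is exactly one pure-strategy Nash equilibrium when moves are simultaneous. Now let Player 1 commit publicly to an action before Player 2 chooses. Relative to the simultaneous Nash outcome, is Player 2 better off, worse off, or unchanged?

unchanged

Backward induction with Player 1 moving first.
- A: Player 2 compares 5, 2, 2, 0 and picks W; Player 1 would get 6.
- B: Player 2 compares 5, 2, 0, 1 and picks W; Player 1 would get 1.
- C: Player 2 compares 9, 5, 7, 8 and picks W; Player 1 would get 9.
- D: Player 2 compares 3, 7, 5, 1 and picks X; Player 1 would get 2.
- E: Player 2 compares 9, 0, 5, 8 and picks W; Player 1 would get 5.
Among 6, 1, 9, 2, 5, the best is 9 at C. Subgame-perfect outcome: (C, W) with payoffs (9, 9).
For the simultaneous game, intersect best replies.
Player 1's best replies: W→C; X→E; Y→E; Z→A.
Player 2's best replies: A→W; B→W; C→W; D→X; E→W.
The unique mutual best reply is (C, W), giving (9, 9).
Player 2 earns 9 sequentially versus 9 at the Nash outcome: unchanged.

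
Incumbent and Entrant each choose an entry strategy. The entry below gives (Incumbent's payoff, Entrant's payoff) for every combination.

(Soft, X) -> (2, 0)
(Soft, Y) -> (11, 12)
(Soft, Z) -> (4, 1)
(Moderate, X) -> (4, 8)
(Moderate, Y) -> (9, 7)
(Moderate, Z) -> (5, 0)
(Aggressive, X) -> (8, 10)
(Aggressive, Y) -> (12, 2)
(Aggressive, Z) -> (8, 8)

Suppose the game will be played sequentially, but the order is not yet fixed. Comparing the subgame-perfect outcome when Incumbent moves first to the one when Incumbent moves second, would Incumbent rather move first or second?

If Incumbent leads: Entrant's best replies are Soft→Y, Moderate→X, Aggressive→X; Incumbent's induced payoffs 11, 4, 8; outcome (Soft, Y), payoffs (11, 12).
If Entrant leads: Incumbent's best replies are X→Aggressive, Y→Aggressive, Z→Aggressive; Entrant's induced payoffs 10, 2, 8; outcome (Aggressive, X), payoffs (8, 10).
Incumbent gets 11 moving first and 8 moving second, so Incumbent prefers to move first.

first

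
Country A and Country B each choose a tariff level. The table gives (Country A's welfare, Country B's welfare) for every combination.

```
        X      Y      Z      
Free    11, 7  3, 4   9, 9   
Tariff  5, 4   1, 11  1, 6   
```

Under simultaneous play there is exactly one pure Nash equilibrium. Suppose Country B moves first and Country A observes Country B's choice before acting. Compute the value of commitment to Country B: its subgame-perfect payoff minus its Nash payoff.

Solve by backward induction (Country B leads).
- X → Country A plays Free (best of 11, 5); Country B gets 7.
- Y → Country A plays Free (best of 3, 1); Country B gets 4.
- Z → Country A plays Free (best of 9, 1); Country B gets 9.
Country B's induced payoffs are 7, 4, 9, so Country B commits to Z. Subgame-perfect outcome: (Free, Z) with payoffs (9, 9).
For the simultaneous game, intersect best replies.
Country A's best replies: X→Free; Y→Free; Z→Free.
Country B's best replies: Free→Z; Tariff→Y.
The unique mutual best reply is (Free, Z), giving (9, 9).
Country B's commitment gain: 9 − 9 = 0.

0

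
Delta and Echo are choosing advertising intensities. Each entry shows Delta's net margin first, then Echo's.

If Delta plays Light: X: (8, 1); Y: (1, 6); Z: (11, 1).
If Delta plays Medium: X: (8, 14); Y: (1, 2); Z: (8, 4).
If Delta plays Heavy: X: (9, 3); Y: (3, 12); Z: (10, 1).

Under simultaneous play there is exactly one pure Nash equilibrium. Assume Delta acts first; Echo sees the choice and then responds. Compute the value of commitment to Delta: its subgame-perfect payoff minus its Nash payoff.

Echo best-responds to each possible Delta move:
- Light: Echo compares 1, 6, 1 and picks Y; Delta would get 1.
- Medium: Echo compares 14, 2, 4 and picks X; Delta would get 8.
- Heavy: Echo compares 3, 12, 1 and picks Y; Delta would get 3.
Delta's induced payoffs are 1, 8, 3, so Delta commits to Medium. Subgame-perfect outcome: (Medium, X) with payoffs (8, 14).
Now find the simultaneous Nash equilibrium.
Delta's best replies: X→Heavy; Y→Heavy; Z→Light.
Echo's best replies: Light→Y; Medium→X; Heavy→Y.
The unique mutual best reply is (Heavy, Y), giving (3, 12).
Delta's commitment gain: 8 − 3 = 5.

5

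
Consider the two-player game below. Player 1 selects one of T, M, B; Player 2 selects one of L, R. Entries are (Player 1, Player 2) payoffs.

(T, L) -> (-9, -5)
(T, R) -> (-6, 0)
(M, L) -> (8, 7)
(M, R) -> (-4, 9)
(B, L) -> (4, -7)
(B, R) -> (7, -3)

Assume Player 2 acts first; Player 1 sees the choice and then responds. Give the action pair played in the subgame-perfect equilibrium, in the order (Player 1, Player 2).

Backward induction with Player 2 moving first.
- L → Player 1 plays M (best of -9, 8, 4); Player 2 gets 7.
- R → Player 1 plays B (best of -6, -4, 7); Player 2 gets -3.
Maximizing over 7, -3, Player 2 chooses L. Subgame-perfect outcome: (M, L) with payoffs (8, 7).

(M, L)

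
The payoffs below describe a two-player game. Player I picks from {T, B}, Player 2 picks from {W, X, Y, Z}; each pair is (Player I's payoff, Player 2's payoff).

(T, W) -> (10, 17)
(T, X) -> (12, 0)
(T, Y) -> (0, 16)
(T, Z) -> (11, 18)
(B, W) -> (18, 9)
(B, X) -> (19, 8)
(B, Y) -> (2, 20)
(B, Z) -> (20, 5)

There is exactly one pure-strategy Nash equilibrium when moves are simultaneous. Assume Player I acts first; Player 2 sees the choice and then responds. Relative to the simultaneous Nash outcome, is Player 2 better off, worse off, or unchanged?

Player 2 best-responds to each possible Player I move:
- T: BR = Z, leader payoff 11.
- B: BR = Y, leader payoff 2.
Maximizing over 11, 2, Player I chooses T. Subgame-perfect outcome: (T, Z) with payoffs (11, 18).
Now find the simultaneous Nash equilibrium.
Player I's best replies: W→B; X→B; Y→B; Z→B.
Player 2's best replies: T→Z; B→Y.
Only (B, Y) has each player best-responding; Nash payoffs (2, 20).
Player 2 earns 18 sequentially versus 20 at the Nash outcome: worse off.

worse off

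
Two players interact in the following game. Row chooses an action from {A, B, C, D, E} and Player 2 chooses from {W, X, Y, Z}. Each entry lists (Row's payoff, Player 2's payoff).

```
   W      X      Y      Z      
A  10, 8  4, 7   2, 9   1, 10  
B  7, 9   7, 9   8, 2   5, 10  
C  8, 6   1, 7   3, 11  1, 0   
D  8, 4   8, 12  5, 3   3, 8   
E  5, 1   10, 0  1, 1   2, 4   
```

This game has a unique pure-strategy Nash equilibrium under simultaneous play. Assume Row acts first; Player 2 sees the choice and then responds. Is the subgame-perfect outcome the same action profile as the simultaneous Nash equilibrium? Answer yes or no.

no

Backward induction with Row moving first.
- A: Player 2 compares 8, 7, 9, 10 and picks Z; Row would get 1.
- B: Player 2 compares 9, 9, 2, 10 and picks Z; Row would get 5.
- C: Player 2 compares 6, 7, 11, 0 and picks Y; Row would get 3.
- D: Player 2 compares 4, 12, 3, 8 and picks X; Row would get 8.
- E: Player 2 compares 1, 0, 1, 4 and picks Z; Row would get 2.
Maximizing over 1, 5, 3, 8, 2, Row chooses D. Subgame-perfect outcome: (D, X) with payoffs (8, 12).
For the simultaneous game, intersect best replies.
Row's best replies: W→A; X→E; Y→B; Z→B.
Player 2's best replies: A→Z; B→Z; C→Y; D→X; E→Z.
The unique mutual best reply is (B, Z), giving (5, 10).
Sequential outcome (D, X) differs from the Nash profile (B, Z).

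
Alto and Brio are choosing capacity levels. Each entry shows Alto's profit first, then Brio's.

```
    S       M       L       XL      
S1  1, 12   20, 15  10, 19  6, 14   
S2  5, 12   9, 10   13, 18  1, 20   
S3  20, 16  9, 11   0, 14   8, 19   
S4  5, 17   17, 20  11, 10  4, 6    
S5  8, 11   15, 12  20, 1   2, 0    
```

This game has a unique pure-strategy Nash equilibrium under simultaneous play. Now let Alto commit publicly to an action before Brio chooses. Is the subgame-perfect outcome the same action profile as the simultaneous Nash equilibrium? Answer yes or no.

no

Solve by backward induction (Alto leads).
- S1 → Brio plays L (best of 12, 15, 19, 14); Alto gets 10.
- S2 → Brio plays XL (best of 12, 10, 18, 20); Alto gets 1.
- S3 → Brio plays XL (best of 16, 11, 14, 19); Alto gets 8.
- S4 → Brio plays M (best of 17, 20, 10, 6); Alto gets 17.
- S5 → Brio plays M (best of 11, 12, 1, 0); Alto gets 15.
Among 10, 1, 8, 17, 15, the best is 17 at S4. Subgame-perfect outcome: (S4, M) with payoffs (17, 20).
For the simultaneous game, intersect best replies.
Alto's best replies: S→S3; M→S1; L→S5; XL→S3.
Brio's best replies: S1→L; S2→XL; S3→XL; S4→M; S5→M.
The unique mutual best reply is (S3, XL), giving (8, 19).
Sequential outcome (S4, M) differs from the Nash profile (S3, XL).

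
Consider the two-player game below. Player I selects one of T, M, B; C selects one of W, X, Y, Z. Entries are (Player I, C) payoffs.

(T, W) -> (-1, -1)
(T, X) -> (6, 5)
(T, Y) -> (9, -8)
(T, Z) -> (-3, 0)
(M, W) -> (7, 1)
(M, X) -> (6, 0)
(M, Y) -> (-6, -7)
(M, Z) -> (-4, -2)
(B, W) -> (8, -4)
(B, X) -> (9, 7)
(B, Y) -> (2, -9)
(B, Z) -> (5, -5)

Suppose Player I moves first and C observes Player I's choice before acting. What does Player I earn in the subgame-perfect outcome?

9

Work backward from C's decision.
- T: C compares -1, 5, -8, 0 and picks X; Player I would get 6.
- M: C compares 1, 0, -7, -2 and picks W; Player I would get 7.
- B: C compares -4, 7, -9, -5 and picks X; Player I would get 9.
Among 6, 7, 9, the best is 9 at B. Subgame-perfect outcome: (B, X) with payoffs (9, 7).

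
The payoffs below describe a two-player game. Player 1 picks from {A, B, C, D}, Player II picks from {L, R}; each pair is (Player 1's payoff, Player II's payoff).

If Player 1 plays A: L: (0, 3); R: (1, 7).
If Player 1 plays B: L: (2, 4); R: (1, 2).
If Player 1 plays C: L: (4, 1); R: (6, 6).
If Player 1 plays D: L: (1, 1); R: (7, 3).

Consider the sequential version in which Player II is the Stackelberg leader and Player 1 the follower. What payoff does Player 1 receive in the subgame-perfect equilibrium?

7

Solve by backward induction (Player II leads).
- L: Player 1 compares 0, 2, 4, 1 and picks C; Player II would get 1.
- R: Player 1 compares 1, 1, 6, 7 and picks D; Player II would get 3.
Player II's induced payoffs are 1, 3, so Player II commits to R. Subgame-perfect outcome: (D, R) with payoffs (7, 3).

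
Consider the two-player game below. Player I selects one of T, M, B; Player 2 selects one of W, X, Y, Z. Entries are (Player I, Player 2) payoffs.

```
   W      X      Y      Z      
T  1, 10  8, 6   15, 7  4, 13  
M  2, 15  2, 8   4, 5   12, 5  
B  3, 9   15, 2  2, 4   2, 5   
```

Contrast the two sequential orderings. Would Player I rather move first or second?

If Player I leads: Player 2's best replies are T→Z, M→W, B→W; Player I's induced payoffs 4, 2, 3; outcome (T, Z), payoffs (4, 13).
If Player 2 leads: Player I's best replies are W→B, X→B, Y→T, Z→M; Player 2's induced payoffs 9, 2, 7, 5; outcome (B, W), payoffs (3, 9).
Player I gets 4 moving first and 3 moving second, so Player I prefers to move first.

first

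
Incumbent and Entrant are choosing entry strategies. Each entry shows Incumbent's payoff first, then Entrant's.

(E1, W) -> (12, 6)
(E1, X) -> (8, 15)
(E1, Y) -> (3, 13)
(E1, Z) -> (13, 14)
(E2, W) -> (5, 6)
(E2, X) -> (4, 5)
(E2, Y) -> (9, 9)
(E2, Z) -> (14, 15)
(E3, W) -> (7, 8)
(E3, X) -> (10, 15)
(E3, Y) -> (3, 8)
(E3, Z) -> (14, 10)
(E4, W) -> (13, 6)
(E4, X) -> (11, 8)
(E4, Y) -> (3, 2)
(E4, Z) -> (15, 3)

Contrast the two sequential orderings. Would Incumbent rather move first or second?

If Incumbent leads: Entrant's best replies are E1→X, E2→Z, E3→X, E4→X; Incumbent's induced payoffs 8, 14, 10, 11; outcome (E2, Z), payoffs (14, 15).
If Entrant leads: Incumbent's best replies are W→E4, X→E4, Y→E2, Z→E4; Entrant's induced payoffs 6, 8, 9, 3; outcome (E2, Y), payoffs (9, 9).
Incumbent gets 14 moving first and 9 moving second, so Incumbent prefers to move first.

first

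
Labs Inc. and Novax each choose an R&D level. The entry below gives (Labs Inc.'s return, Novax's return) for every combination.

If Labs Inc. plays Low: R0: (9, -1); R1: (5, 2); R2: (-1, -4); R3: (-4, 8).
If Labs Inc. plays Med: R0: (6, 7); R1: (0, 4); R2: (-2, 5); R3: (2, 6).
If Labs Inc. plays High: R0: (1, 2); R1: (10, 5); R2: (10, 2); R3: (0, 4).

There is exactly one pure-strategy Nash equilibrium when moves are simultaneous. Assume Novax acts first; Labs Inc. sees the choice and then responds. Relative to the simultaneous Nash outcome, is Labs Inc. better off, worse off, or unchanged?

Labs Inc. best-responds to each possible Novax move:
- R0: Labs Inc. compares 9, 6, 1 and picks Low; Novax would get -1.
- R1: Labs Inc. compares 5, 0, 10 and picks High; Novax would get 5.
- R2: Labs Inc. compares -1, -2, 10 and picks High; Novax would get 2.
- R3: Labs Inc. compares -4, 2, 0 and picks Med; Novax would get 6.
Among -1, 5, 2, 6, the best is 6 at R3. Subgame-perfect outcome: (Med, R3) with payoffs (2, 6).
Now find the simultaneous Nash equilibrium.
Labs Inc.'s best replies: R0→Low; R1→High; R2→High; R3→Med.
Novax's best replies: Low→R3; Med→R0; High→R1.
Only (High, R1) has each player best-responding; Nash payoffs (10, 5).
Labs Inc. earns 2 sequentially versus 10 at the Nash outcome: worse off.

worse off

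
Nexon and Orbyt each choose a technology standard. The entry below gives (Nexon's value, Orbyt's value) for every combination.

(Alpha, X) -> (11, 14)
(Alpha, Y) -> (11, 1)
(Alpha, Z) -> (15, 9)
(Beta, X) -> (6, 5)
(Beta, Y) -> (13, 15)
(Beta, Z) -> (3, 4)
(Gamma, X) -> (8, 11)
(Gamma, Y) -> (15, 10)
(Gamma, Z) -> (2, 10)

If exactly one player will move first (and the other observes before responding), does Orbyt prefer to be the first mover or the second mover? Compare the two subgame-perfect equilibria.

If Nexon leads: Orbyt's best replies are Alpha→X, Beta→Y, Gamma→X; Nexon's induced payoffs 11, 13, 8; outcome (Beta, Y), payoffs (13, 15).
If Orbyt leads: Nexon's best replies are X→Alpha, Y→Gamma, Z→Alpha; Orbyt's induced payoffs 14, 10, 9; outcome (Alpha, X), payoffs (11, 14).
Orbyt gets 14 moving first and 15 moving second, so Orbyt prefers to move second.

second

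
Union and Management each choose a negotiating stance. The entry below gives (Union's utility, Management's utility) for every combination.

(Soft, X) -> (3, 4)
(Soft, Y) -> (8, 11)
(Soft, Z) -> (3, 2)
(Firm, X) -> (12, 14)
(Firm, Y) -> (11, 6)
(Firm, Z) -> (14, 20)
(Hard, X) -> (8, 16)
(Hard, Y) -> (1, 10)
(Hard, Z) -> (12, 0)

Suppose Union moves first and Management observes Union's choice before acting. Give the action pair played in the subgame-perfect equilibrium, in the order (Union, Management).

Backward induction with Union moving first.
- Soft: BR = Y, leader payoff 8.
- Firm: BR = Z, leader payoff 14.
- Hard: BR = X, leader payoff 8.
Maximizing over 8, 14, 8, Union chooses Firm. Subgame-perfect outcome: (Firm, Z) with payoffs (14, 20).

(Firm, Z)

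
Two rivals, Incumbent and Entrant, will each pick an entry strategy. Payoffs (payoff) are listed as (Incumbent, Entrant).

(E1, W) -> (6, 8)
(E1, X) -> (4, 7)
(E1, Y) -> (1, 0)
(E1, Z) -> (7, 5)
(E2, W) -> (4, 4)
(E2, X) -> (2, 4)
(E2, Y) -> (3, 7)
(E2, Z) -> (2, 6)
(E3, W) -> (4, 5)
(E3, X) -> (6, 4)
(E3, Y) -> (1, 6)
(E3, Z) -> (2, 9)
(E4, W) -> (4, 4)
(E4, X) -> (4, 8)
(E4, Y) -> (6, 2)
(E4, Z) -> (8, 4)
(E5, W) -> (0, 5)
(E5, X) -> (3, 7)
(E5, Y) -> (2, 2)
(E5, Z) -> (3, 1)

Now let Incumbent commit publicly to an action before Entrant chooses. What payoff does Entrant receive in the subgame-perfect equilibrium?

Work backward from Entrant's decision.
- E1 → Entrant plays W (best of 8, 7, 0, 5); Incumbent gets 6.
- E2 → Entrant plays Y (best of 4, 4, 7, 6); Incumbent gets 3.
- E3 → Entrant plays Z (best of 5, 4, 6, 9); Incumbent gets 2.
- E4 → Entrant plays X (best of 4, 8, 2, 4); Incumbent gets 4.
- E5 → Entrant plays X (best of 5, 7, 2, 1); Incumbent gets 3.
Incumbent's induced payoffs are 6, 3, 2, 4, 3, so Incumbent commits to E1. Subgame-perfect outcome: (E1, W) with payoffs (6, 8).

8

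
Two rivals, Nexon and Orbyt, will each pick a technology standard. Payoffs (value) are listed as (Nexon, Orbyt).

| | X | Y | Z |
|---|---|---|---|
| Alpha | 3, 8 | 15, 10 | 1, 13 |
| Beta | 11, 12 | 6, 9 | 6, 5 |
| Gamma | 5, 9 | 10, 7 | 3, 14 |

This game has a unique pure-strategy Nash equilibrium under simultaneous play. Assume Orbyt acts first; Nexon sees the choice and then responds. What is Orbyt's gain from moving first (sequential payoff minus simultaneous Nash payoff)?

0

Work backward from Nexon's decision.
- X: BR = Beta, leader payoff 12.
- Y: BR = Alpha, leader payoff 10.
- Z: BR = Beta, leader payoff 5.
Among 12, 10, 5, the best is 12 at X. Subgame-perfect outcome: (Beta, X) with payoffs (11, 12).
Under simultaneous play:
Nexon's best replies: X→Beta; Y→Alpha; Z→Beta.
Orbyt's best replies: Alpha→Z; Beta→X; Gamma→Z.
The unique mutual best reply is (Beta, X), giving (11, 12).
Orbyt's commitment gain: 12 − 12 = 0.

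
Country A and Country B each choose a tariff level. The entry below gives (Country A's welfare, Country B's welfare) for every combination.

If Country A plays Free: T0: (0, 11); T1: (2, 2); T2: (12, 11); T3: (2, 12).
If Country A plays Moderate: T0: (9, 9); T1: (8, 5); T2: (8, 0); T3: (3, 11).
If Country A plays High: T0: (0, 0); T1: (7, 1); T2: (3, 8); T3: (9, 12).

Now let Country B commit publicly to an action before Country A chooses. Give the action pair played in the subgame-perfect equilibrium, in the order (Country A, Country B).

(High, T3)

Solve by backward induction (Country B leads).
- T0 → Country A plays Moderate (best of 0, 9, 0); Country B gets 9.
- T1 → Country A plays Moderate (best of 2, 8, 7); Country B gets 5.
- T2 → Country A plays Free (best of 12, 8, 3); Country B gets 11.
- T3 → Country A plays High (best of 2, 3, 9); Country B gets 12.
Maximizing over 9, 5, 11, 12, Country B chooses T3. Subgame-perfect outcome: (High, T3) with payoffs (9, 12).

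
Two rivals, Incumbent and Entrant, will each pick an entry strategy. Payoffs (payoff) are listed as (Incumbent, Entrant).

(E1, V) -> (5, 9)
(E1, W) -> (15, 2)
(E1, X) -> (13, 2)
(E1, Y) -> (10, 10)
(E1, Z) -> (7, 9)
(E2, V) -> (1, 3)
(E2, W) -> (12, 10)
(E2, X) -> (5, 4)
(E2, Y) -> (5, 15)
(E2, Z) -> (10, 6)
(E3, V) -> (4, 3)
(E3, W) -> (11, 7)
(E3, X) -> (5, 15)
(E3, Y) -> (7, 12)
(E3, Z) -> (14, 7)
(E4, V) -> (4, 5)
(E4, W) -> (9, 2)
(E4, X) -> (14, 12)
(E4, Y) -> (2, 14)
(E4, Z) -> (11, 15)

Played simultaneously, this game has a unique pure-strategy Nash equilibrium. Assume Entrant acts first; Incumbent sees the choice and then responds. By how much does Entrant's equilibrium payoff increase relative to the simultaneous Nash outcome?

Work backward from Incumbent's decision.
- V → Incumbent plays E1 (best of 5, 1, 4, 4); Entrant gets 9.
- W → Incumbent plays E1 (best of 15, 12, 11, 9); Entrant gets 2.
- X → Incumbent plays E4 (best of 13, 5, 5, 14); Entrant gets 12.
- Y → Incumbent plays E1 (best of 10, 5, 7, 2); Entrant gets 10.
- Z → Incumbent plays E3 (best of 7, 10, 14, 11); Entrant gets 7.
Maximizing over 9, 2, 12, 10, 7, Entrant chooses X. Subgame-perfect outcome: (E4, X) with payoffs (14, 12).
For the simultaneous game, intersect best replies.
Incumbent's best replies: V→E1; W→E1; X→E4; Y→E1; Z→E3.
Entrant's best replies: E1→Y; E2→Y; E3→X; E4→Z.
The unique mutual best reply is (E1, Y), giving (10, 10).
Entrant's commitment gain: 12 − 10 = 2.

2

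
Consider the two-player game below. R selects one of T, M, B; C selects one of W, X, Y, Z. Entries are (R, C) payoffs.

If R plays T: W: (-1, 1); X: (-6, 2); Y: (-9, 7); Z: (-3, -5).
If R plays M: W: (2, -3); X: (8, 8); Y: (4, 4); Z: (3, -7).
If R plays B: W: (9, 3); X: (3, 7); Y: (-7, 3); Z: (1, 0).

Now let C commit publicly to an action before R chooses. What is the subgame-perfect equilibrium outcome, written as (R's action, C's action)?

Solve by backward induction (C leads).
- W: R compares -1, 2, 9 and picks B; C would get 3.
- X: R compares -6, 8, 3 and picks M; C would get 8.
- Y: R compares -9, 4, -7 and picks M; C would get 4.
- Z: R compares -3, 3, 1 and picks M; C would get -7.
C's induced payoffs are 3, 8, 4, -7, so C commits to X. Subgame-perfect outcome: (M, X) with payoffs (8, 8).

(M, X)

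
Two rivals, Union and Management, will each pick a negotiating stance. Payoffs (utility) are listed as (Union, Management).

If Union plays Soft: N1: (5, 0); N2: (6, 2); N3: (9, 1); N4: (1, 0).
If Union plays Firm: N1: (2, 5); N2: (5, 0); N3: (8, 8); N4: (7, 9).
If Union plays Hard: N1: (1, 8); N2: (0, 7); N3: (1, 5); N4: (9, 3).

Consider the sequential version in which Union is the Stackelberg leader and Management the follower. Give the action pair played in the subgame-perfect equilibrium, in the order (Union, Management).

Management best-responds to each possible Union move:
- Soft → Management plays N2 (best of 0, 2, 1, 0); Union gets 6.
- Firm → Management plays N4 (best of 5, 0, 8, 9); Union gets 7.
- Hard → Management plays N1 (best of 8, 7, 5, 3); Union gets 1.
Among 6, 7, 1, the best is 7 at Firm. Subgame-perfect outcome: (Firm, N4) with payoffs (7, 9).

(Firm, N4)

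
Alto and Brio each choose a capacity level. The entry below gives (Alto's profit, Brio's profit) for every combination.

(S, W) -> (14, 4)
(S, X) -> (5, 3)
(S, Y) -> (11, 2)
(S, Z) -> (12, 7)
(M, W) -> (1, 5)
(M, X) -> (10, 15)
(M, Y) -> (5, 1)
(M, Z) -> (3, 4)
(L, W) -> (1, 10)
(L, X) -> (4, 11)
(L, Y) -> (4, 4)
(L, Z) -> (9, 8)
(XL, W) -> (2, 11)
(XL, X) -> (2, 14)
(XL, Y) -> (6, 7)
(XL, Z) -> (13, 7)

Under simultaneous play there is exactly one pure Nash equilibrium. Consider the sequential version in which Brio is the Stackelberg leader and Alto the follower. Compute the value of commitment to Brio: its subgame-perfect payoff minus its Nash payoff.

0

Backward induction with Brio moving first.
- W: BR = S, leader payoff 4.
- X: BR = M, leader payoff 15.
- Y: BR = S, leader payoff 2.
- Z: BR = XL, leader payoff 7.
Brio's induced payoffs are 4, 15, 2, 7, so Brio commits to X. Subgame-perfect outcome: (M, X) with payoffs (10, 15).
Now find the simultaneous Nash equilibrium.
Alto's best replies: W→S; X→M; Y→S; Z→XL.
Brio's best replies: S→Z; M→X; L→X; XL→X.
Only (M, X) has each player best-responding; Nash payoffs (10, 15).
Brio's commitment gain: 15 − 15 = 0.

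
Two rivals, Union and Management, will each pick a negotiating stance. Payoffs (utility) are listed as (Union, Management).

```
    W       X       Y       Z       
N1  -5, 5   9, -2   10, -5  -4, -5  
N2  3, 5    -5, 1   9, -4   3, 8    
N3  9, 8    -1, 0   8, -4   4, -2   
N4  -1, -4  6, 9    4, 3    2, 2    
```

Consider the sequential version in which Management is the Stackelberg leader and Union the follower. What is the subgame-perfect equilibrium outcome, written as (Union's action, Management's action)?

Union best-responds to each possible Management move:
- W: Union compares -5, 3, 9, -1 and picks N3; Management would get 8.
- X: Union compares 9, -5, -1, 6 and picks N1; Management would get -2.
- Y: Union compares 10, 9, 8, 4 and picks N1; Management would get -5.
- Z: Union compares -4, 3, 4, 2 and picks N3; Management would get -2.
Maximizing over 8, -2, -5, -2, Management chooses W. Subgame-perfect outcome: (N3, W) with payoffs (9, 8).

(N3, W)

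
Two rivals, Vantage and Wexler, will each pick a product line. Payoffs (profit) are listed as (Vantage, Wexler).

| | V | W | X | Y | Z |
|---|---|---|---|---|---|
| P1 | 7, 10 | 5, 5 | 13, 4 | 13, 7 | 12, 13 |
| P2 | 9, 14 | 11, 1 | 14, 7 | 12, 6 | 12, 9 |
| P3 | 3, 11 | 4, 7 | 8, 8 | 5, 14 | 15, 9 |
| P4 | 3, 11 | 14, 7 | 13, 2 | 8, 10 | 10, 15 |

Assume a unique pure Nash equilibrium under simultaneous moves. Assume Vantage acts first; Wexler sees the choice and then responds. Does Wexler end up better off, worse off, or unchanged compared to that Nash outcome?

worse off

Backward induction with Vantage moving first.
- P1 → Wexler plays Z (best of 10, 5, 4, 7, 13); Vantage gets 12.
- P2 → Wexler plays V (best of 14, 1, 7, 6, 9); Vantage gets 9.
- P3 → Wexler plays Y (best of 11, 7, 8, 14, 9); Vantage gets 5.
- P4 → Wexler plays Z (best of 11, 7, 2, 10, 15); Vantage gets 10.
Among 12, 9, 5, 10, the best is 12 at P1. Subgame-perfect outcome: (P1, Z) with payoffs (12, 13).
Under simultaneous play:
Vantage's best replies: V→P2; W→P4; X→P2; Y→P1; Z→P3.
Wexler's best replies: P1→Z; P2→V; P3→Y; P4→Z.
Only (P2, V) has each player best-responding; Nash payoffs (9, 14).
Wexler earns 13 sequentially versus 14 at the Nash outcome: worse off.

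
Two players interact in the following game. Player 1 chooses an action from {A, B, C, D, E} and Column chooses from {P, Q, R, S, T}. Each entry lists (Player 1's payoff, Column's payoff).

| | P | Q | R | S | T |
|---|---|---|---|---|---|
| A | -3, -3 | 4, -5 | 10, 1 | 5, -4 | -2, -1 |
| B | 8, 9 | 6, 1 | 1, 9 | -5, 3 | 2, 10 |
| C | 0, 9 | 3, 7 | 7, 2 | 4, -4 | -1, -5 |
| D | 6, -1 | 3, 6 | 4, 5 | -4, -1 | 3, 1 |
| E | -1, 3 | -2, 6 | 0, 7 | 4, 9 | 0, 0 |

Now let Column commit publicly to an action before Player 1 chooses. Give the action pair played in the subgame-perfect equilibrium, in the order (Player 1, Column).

(B, P)

Player 1 best-responds to each possible Column move:
- P → Player 1 plays B (best of -3, 8, 0, 6, -1); Column gets 9.
- Q → Player 1 plays B (best of 4, 6, 3, 3, -2); Column gets 1.
- R → Player 1 plays A (best of 10, 1, 7, 4, 0); Column gets 1.
- S → Player 1 plays A (best of 5, -5, 4, -4, 4); Column gets -4.
- T → Player 1 plays D (best of -2, 2, -1, 3, 0); Column gets 1.
Maximizing over 9, 1, 1, -4, 1, Column chooses P. Subgame-perfect outcome: (B, P) with payoffs (8, 9).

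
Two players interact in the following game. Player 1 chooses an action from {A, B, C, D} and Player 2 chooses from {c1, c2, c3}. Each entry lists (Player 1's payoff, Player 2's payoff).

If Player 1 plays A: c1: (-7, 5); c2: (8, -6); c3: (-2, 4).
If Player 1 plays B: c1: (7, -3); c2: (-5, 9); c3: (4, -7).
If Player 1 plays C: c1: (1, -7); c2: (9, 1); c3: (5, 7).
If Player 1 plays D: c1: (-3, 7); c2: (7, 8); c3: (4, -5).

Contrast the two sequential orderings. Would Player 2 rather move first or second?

second

If Player 1 leads: Player 2's best replies are A→c1, B→c2, C→c3, D→c2; Player 1's induced payoffs -7, -5, 5, 7; outcome (D, c2), payoffs (7, 8).
If Player 2 leads: Player 1's best replies are c1→B, c2→C, c3→C; Player 2's induced payoffs -3, 1, 7; outcome (C, c3), payoffs (5, 7).
Player 2 gets 7 moving first and 8 moving second, so Player 2 prefers to move second.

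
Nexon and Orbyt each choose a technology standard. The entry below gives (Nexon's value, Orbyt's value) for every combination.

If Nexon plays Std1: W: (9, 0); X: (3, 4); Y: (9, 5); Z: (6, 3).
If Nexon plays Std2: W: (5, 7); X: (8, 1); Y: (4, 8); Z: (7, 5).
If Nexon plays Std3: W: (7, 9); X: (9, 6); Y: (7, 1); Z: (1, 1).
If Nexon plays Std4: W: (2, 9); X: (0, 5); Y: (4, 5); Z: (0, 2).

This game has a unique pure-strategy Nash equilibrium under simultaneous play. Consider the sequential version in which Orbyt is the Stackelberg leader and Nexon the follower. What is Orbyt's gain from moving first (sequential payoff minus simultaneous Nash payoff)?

Solve by backward induction (Orbyt leads).
- W: Nexon compares 9, 5, 7, 2 and picks Std1; Orbyt would get 0.
- X: Nexon compares 3, 8, 9, 0 and picks Std3; Orbyt would get 6.
- Y: Nexon compares 9, 4, 7, 4 and picks Std1; Orbyt would get 5.
- Z: Nexon compares 6, 7, 1, 0 and picks Std2; Orbyt would get 5.
Orbyt's induced payoffs are 0, 6, 5, 5, so Orbyt commits to X. Subgame-perfect outcome: (Std3, X) with payoffs (9, 6).
Under simultaneous play:
Nexon's best replies: W→Std1; X→Std3; Y→Std1; Z→Std2.
Orbyt's best replies: Std1→Y; Std2→Y; Std3→W; Std4→W.
The unique mutual best reply is (Std1, Y), giving (9, 5).
Orbyt's commitment gain: 6 − 5 = 1.

1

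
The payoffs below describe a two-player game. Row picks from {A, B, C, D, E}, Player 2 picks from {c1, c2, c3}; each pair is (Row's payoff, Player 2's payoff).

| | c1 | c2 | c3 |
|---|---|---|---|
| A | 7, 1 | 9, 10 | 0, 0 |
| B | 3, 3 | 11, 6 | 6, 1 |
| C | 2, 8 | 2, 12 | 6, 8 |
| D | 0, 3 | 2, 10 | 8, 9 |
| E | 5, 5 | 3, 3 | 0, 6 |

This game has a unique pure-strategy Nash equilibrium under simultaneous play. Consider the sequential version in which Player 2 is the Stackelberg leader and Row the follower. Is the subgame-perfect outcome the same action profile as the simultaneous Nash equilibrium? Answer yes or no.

Work backward from Row's decision.
- c1: Row compares 7, 3, 2, 0, 5 and picks A; Player 2 would get 1.
- c2: Row compares 9, 11, 2, 2, 3 and picks B; Player 2 would get 6.
- c3: Row compares 0, 6, 6, 8, 0 and picks D; Player 2 would get 9.
Player 2's induced payoffs are 1, 6, 9, so Player 2 commits to c3. Subgame-perfect outcome: (D, c3) with payoffs (8, 9).
Under simultaneous play:
Row's best replies: c1→A; c2→B; c3→D.
Player 2's best replies: A→c2; B→c2; C→c2; D→c2; E→c3.
The unique mutual best reply is (B, c2), giving (11, 6).
Sequential outcome (D, c3) differs from the Nash profile (B, c2).

no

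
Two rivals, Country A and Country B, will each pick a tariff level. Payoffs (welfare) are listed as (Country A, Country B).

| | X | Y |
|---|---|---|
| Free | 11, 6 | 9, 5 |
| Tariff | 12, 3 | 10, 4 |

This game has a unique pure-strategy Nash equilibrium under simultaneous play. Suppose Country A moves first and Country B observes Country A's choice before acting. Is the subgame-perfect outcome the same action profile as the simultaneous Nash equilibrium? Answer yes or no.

no

Country B best-responds to each possible Country A move:
- Free → Country B plays X (best of 6, 5); Country A gets 11.
- Tariff → Country B plays Y (best of 3, 4); Country A gets 10.
Among 11, 10, the best is 11 at Free. Subgame-perfect outcome: (Free, X) with payoffs (11, 6).
For the simultaneous game, intersect best replies.
Country A's best replies: X→Tariff; Y→Tariff.
Country B's best replies: Free→X; Tariff→Y.
The unique mutual best reply is (Tariff, Y), giving (10, 4).
Sequential outcome (Free, X) differs from the Nash profile (Tariff, Y).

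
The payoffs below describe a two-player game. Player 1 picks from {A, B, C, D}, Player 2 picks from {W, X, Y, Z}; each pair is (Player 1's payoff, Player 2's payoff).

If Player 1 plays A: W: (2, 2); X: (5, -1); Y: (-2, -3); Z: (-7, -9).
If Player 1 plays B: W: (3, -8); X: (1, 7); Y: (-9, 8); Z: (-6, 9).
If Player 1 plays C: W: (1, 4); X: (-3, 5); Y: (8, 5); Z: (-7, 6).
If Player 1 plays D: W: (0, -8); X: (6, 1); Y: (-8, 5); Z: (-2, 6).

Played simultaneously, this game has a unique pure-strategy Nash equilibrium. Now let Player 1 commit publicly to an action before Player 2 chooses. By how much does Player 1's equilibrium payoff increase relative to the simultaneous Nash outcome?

Solve by backward induction (Player 1 leads).
- A: Player 2 compares 2, -1, -3, -9 and picks W; Player 1 would get 2.
- B: Player 2 compares -8, 7, 8, 9 and picks Z; Player 1 would get -6.
- C: Player 2 compares 4, 5, 5, 6 and picks Z; Player 1 would get -7.
- D: Player 2 compares -8, 1, 5, 6 and picks Z; Player 1 would get -2.
Player 1's induced payoffs are 2, -6, -7, -2, so Player 1 commits to A. Subgame-perfect outcome: (A, W) with payoffs (2, 2).
Now find the simultaneous Nash equilibrium.
Player 1's best replies: W→B; X→D; Y→C; Z→D.
Player 2's best replies: A→W; B→Z; C→Z; D→Z.
The unique mutual best reply is (D, Z), giving (-2, 6).
Player 1's commitment gain: 2 − -2 = 4.

4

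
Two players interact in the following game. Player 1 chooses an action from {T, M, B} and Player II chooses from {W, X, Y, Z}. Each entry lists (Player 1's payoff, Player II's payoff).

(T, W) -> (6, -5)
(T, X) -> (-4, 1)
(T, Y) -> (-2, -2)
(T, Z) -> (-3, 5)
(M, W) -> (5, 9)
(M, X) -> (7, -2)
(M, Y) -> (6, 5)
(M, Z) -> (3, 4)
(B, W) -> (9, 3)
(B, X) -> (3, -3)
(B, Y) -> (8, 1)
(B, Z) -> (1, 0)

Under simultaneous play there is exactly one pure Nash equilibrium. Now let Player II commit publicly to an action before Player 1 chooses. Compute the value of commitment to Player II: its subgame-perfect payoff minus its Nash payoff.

1

Work backward from Player 1's decision.
- W: BR = B, leader payoff 3.
- X: BR = M, leader payoff -2.
- Y: BR = B, leader payoff 1.
- Z: BR = M, leader payoff 4.
Among 3, -2, 1, 4, the best is 4 at Z. Subgame-perfect outcome: (M, Z) with payoffs (3, 4).
For the simultaneous game, intersect best replies.
Player 1's best replies: W→B; X→M; Y→B; Z→M.
Player II's best replies: T→Z; M→W; B→W.
Only (B, W) has each player best-responding; Nash payoffs (9, 3).
Player II's commitment gain: 4 − 3 = 1.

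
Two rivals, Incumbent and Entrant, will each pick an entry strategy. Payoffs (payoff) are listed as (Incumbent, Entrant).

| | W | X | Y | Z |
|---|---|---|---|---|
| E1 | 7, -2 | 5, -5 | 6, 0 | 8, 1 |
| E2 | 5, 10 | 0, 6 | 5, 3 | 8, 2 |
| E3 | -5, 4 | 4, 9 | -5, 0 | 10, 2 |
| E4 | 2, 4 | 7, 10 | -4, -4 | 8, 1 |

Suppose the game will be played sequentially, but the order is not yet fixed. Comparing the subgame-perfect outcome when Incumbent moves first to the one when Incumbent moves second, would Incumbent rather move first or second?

If Incumbent leads: Entrant's best replies are E1→Z, E2→W, E3→X, E4→X; Incumbent's induced payoffs 8, 5, 4, 7; outcome (E1, Z), payoffs (8, 1).
If Entrant leads: Incumbent's best replies are W→E1, X→E4, Y→E1, Z→E3; Entrant's induced payoffs -2, 10, 0, 2; outcome (E4, X), payoffs (7, 10).
Incumbent gets 8 moving first and 7 moving second, so Incumbent prefers to move first.

first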